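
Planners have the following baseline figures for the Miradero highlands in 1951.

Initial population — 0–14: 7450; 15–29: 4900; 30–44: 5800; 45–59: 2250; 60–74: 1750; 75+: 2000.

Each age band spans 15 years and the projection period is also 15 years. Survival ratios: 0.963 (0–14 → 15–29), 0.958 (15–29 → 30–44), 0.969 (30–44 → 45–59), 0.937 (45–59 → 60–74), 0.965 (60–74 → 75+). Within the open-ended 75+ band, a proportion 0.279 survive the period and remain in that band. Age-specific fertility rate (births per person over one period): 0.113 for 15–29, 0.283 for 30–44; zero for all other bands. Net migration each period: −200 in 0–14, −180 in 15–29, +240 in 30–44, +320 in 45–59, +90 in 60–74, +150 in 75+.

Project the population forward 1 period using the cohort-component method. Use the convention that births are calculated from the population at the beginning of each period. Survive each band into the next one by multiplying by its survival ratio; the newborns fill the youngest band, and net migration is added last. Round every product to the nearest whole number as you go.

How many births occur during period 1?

Numbering the bands 1..6 from youngest to oldest:
After projecting period 1:
Births: 4900 * 0.113 = 554 ; 5800 * 0.283 = 1641 → total 2195
Band 2: 7450 * 0.963 = 7174
Band 3: 4900 * 0.958 = 4694
Band 4: 5800 * 0.969 = 5620
Band 5: 2250 * 0.937 = 2108
Band 6: 1750 * 0.965 + 2000 * 0.279 = 1689 + 558 = 2247
Net migration: Band 1 − 200 → 1995; Band 2 − 180 → 6994; Band 3 + 240 → 4934; Band 4 + 320 → 5940; Band 5 + 90 → 2198; Band 6 + 150 → 2397
Population now: 0–14=1995, 15–29=6994, 30–44=4934, 45–59=5940, 60–74=2198, 75+=2397

2195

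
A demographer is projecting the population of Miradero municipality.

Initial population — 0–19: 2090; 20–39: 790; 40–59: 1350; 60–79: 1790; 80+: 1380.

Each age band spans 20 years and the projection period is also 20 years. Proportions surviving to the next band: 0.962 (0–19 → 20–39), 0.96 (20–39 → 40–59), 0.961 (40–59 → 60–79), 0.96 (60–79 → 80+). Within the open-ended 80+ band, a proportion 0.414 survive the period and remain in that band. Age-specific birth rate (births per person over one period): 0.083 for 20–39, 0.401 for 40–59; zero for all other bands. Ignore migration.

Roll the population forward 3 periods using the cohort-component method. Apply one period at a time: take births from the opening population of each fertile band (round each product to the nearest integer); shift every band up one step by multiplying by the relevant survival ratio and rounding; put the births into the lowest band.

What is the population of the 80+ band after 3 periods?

1607

Period 1:
Births: 790 * 0.083 = 66 ; 1350 * 0.401 = 541 → 607
20–39: 2090 * 0.962 = 2011
40–59: 790 * 0.96 = 758
60–79: 1350 * 0.961 = 1297
80+: 1790 * 0.96 + 1380 * 0.414 = 1718 + 571 = 2289
→ [607, 2011, 758, 1297, 2289]
Period 2:
Births: 2011 * 0.083 = 167 ; 758 * 0.401 = 304 → 471
20–39: 607 * 0.962 = 584
40–59: 2011 * 0.96 = 1931
60–79: 758 * 0.961 = 728
80+: 1297 * 0.96 + 2289 * 0.414 = 1245 + 948 = 2193
→ [471, 584, 1931, 728, 2193]
Period 3:
Births: 584 * 0.083 = 48 ; 1931 * 0.401 = 774 → 822
20–39: 471 * 0.962 = 453
40–59: 584 * 0.96 = 561
60–79: 1931 * 0.961 = 1856
80+: 728 * 0.96 + 2193 * 0.414 = 699 + 908 = 1607
→ [822, 453, 561, 1856, 1607]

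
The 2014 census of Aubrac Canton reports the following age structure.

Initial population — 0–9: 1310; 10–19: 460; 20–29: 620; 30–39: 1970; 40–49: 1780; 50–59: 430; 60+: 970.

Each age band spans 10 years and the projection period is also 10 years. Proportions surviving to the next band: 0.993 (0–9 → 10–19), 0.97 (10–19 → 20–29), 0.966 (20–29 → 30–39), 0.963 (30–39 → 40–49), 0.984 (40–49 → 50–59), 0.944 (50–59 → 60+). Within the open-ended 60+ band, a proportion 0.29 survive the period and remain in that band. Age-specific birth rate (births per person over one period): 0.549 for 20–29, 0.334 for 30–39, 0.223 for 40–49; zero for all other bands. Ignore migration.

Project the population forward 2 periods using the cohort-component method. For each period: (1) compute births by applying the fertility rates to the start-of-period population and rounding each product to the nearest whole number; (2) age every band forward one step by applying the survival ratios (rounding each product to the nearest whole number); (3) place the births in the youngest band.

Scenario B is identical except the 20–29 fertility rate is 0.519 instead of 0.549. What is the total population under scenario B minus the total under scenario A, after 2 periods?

-32

(Bands numbered youngest = 1 to oldest = 7.)
Period 1:
Births: 620 * 0.549 = 340  |  1970 * 0.334 = 658  |  1780 * 0.223 = 397 → 1395
Band 2: 1310 * 0.993 = 1301
Band 3: 460 * 0.97 = 446
Band 4: 620 * 0.966 = 599
Band 5: 1970 * 0.963 = 1897
Band 6: 1780 * 0.984 = 1752
Band 7: 430 * 0.944 + 970 * 0.29 = 406 + 281 = 687
Population now: 0–9=1395, 10–19=1301, 20–29=446, 30–39=599, 40–49=1897, 50–59=1752, 60+=687
Period 2:
Births: 446 * 0.549 = 245  |  599 * 0.334 = 200  |  1897 * 0.223 = 423 → 868
Band 2: 1395 * 0.993 = 1385
Band 3: 1301 * 0.97 = 1262
Band 4: 446 * 0.966 = 431
Band 5: 599 * 0.963 = 577
Band 6: 1897 * 0.984 = 1867
Band 7: 1752 * 0.944 + 687 * 0.29 = 1654 + 199 = 1853
Population now: 0–9=868, 10–19=1385, 20–29=1262, 30–39=431, 40–49=577, 50–59=1867, 60+=1853
Scenario A total after 2 periods: 8243
Scenario B projection —
Period 1:
Births: 620 * 0.519 = 322  |  1970 * 0.334 = 658  |  1780 * 0.223 = 397 → 1377
Band 2: 1310 * 0.993 = 1301
Band 3: 460 * 0.97 = 446
Band 4: 620 * 0.966 = 599
Band 5: 1970 * 0.963 = 1897
Band 6: 1780 * 0.984 = 1752
Band 7: 430 * 0.944 + 970 * 0.29 = 406 + 281 = 687
Population now: 0–9=1377, 10–19=1301, 20–29=446, 30–39=599, 40–49=1897, 50–59=1752, 60+=687
Period 2:
Births: 446 * 0.519 = 231  |  599 * 0.334 = 200  |  1897 * 0.223 = 423 → 854
Band 2: 1377 * 0.993 = 1367
Band 3: 1301 * 0.97 = 1262
Band 4: 446 * 0.966 = 431
Band 5: 599 * 0.963 = 577
Band 6: 1897 * 0.984 = 1867
Band 7: 1752 * 0.944 + 687 * 0.29 = 1654 + 199 = 1853
Population now: 0–9=854, 10–19=1367, 20–29=1262, 30–39=431, 40–49=577, 50–59=1867, 60+=1853
Scenario B total after 2 periods: 8211
Difference B − A = 8211 − 8243 = -32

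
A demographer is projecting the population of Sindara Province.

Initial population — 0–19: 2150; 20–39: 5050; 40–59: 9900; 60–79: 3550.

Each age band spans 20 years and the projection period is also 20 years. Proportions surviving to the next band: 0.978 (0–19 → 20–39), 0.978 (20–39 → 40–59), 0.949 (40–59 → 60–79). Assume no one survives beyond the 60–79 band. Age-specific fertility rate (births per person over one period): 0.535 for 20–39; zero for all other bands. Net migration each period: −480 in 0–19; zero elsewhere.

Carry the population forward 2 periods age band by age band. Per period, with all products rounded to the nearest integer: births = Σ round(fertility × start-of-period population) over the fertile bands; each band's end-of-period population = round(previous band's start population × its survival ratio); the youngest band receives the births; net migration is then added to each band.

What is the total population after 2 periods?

Call the groups 1 to 4, youngest first.
— Period 1 —
Births: 5050 * 0.535 = 2702
Group 2: 2150 * 0.978 = 2103
Group 3: 5050 * 0.978 = 4939
Group 4: 9900 * 0.949 = 9395
Net migration: Group 1 − 480 → 2222
Giving 2222 / 2103 / 4939 / 9395.
— Period 2 —
Births: 2103 * 0.535 = 1125
Group 2: 2222 * 0.978 = 2173
Group 3: 2103 * 0.978 = 2057
Group 4: 4939 * 0.949 = 4687
Net migration: Group 1 − 480 → 645
Giving 645 / 2173 / 2057 / 4687.
Total after period 2: 645 + 2173 + 2057 + 4687 = 9562

9562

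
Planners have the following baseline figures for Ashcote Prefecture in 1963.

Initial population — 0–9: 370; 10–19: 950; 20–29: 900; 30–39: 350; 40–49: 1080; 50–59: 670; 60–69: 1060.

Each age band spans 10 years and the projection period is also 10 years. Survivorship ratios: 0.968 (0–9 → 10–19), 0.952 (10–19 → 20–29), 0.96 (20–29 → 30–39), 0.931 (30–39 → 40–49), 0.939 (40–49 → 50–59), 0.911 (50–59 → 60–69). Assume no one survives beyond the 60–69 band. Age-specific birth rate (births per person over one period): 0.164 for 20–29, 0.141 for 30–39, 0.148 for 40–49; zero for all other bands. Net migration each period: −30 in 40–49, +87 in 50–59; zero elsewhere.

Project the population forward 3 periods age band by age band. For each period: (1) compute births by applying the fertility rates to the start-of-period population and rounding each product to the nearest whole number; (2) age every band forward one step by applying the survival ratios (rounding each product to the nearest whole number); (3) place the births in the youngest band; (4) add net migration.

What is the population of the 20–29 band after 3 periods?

329

Let group 1 be 0–9 through group 7 = 60–69.
[period 1]
Births: 900 × 0.164 = 148 ; 350 × 0.141 = 49 ; 1080 × 0.148 = 160 → 357
Group 2: 370 × 0.968 = 358
Group 3: 950 × 0.952 = 904
Group 4: 900 × 0.96 = 864
Group 5: 350 × 0.931 = 326
Group 6: 1080 × 0.939 = 1014
Group 7: 670 × 0.911 = 610
Net migration: Group 5 − 30 → 296; Group 6 + 87 → 1101
→ [357, 358, 904, 864, 296, 1101, 610]
[period 2]
Births: 904 × 0.164 = 148 ; 864 × 0.141 = 122 ; 296 × 0.148 = 44 → 314
Group 2: 357 × 0.968 = 346
Group 3: 358 × 0.952 = 341
Group 4: 904 × 0.96 = 868
Group 5: 864 × 0.931 = 804
Group 6: 296 × 0.939 = 278
Group 7: 1101 × 0.911 = 1003
Net migration: Group 5 − 30 → 774; Group 6 + 87 → 365
→ [314, 346, 341, 868, 774, 365, 1003]
[period 3]
Births: 341 × 0.164 = 56 ; 868 × 0.141 = 122 ; 774 × 0.148 = 115 → 293
Group 2: 314 × 0.968 = 304
Group 3: 346 × 0.952 = 329
Group 4: 341 × 0.96 = 327
Group 5: 868 × 0.931 = 808
Group 6: 774 × 0.939 = 727
Group 7: 365 × 0.911 = 333
Net migration: Group 5 − 30 → 778; Group 6 + 87 → 814
→ [293, 304, 329, 327, 778, 814, 333]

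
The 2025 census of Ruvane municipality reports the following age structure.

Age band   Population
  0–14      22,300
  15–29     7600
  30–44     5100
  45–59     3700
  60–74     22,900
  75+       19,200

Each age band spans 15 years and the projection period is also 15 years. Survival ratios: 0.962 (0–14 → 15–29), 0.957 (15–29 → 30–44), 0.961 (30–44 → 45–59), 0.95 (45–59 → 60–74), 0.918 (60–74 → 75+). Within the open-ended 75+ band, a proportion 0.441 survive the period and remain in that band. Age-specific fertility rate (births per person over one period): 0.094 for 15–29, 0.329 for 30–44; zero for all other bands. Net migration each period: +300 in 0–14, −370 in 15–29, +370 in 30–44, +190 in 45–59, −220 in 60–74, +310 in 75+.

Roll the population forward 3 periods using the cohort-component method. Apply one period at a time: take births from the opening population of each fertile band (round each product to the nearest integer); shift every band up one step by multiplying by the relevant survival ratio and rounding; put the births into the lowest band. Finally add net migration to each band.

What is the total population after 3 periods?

Period 1:
Births: 7600 × 0.094 = 714 ; 5100 × 0.329 = 1678 → 2392
15–29: 22300 × 0.962 = 21453
30–44: 7600 × 0.957 = 7273
45–59: 5100 × 0.961 = 4901
60–74: 3700 × 0.95 = 3515
75+: 22900 × 0.918 + 19200 × 0.441 = 21022 + 8467 = 29489
Net migration: 0–14 + 300 → 2692; 15–29 − 370 → 21083; 30–44 + 370 → 7643; 45–59 + 190 → 5091; 60–74 − 220 → 3295; 75+ + 310 → 29799
End of period: [2692, 21083, 7643, 5091, 3295, 29799]
Period 2:
Births: 21083 × 0.094 = 1982 ; 7643 × 0.329 = 2515 → 4497
15–29: 2692 × 0.962 = 2590
30–44: 21083 × 0.957 = 20176
45–59: 7643 × 0.961 = 7345
60–74: 5091 × 0.95 = 4836
75+: 3295 × 0.918 + 29799 × 0.441 = 3025 + 13141 = 16166
Net migration: 0–14 + 300 → 4797; 15–29 − 370 → 2220; 30–44 + 370 → 20546; 45–59 + 190 → 7535; 60–74 − 220 → 4616; 75+ + 310 → 16476
End of period: [4797, 2220, 20546, 7535, 4616, 16476]
Period 3:
Births: 2220 × 0.094 = 209 ; 20546 × 0.329 = 6760 → 6969
15–29: 4797 × 0.962 = 4615
30–44: 2220 × 0.957 = 2125
45–59: 20546 × 0.961 = 19745
60–74: 7535 × 0.95 = 7158
75+: 4616 × 0.918 + 16476 × 0.441 = 4237 + 7266 = 11503
Net migration: 0–14 + 300 → 7269; 15–29 − 370 → 4245; 30–44 + 370 → 2495; 45–59 + 190 → 19935; 60–74 − 220 → 6938; 75+ + 310 → 11813
End of period: [7269, 4245, 2495, 19935, 6938, 11813]
Total after period 3: 7269 + 4245 + 2495 + 19935 + 6938 + 11813 = 52695

52695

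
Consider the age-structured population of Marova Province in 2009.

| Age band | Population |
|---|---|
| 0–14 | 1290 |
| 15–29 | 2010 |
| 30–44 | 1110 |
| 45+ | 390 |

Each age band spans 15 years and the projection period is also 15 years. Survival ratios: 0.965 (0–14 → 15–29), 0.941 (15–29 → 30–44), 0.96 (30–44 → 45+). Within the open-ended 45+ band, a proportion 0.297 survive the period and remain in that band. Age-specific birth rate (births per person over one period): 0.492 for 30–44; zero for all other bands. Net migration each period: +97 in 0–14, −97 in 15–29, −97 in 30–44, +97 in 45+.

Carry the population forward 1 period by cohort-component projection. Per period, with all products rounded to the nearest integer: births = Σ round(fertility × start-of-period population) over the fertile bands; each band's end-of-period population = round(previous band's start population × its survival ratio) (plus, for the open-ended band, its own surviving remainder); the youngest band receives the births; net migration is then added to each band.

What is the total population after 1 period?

Numbering the bands 1..4 from youngest to oldest:
Period 1.
Births: 1110 * 0.492 = 546
Band 2: 1290 * 0.965 = 1245
Band 3: 2010 * 0.941 = 1891
Band 4: 1110 * 0.96 + 390 * 0.297 = 1066 + 116 = 1182
Net migration: Band 1 + 97 → 643; Band 2 − 97 → 1148; Band 3 − 97 → 1794; Band 4 + 97 → 1279
→ [643, 1148, 1794, 1279]
Total after period 1: 643 + 1148 + 1794 + 1279 = 4864

4864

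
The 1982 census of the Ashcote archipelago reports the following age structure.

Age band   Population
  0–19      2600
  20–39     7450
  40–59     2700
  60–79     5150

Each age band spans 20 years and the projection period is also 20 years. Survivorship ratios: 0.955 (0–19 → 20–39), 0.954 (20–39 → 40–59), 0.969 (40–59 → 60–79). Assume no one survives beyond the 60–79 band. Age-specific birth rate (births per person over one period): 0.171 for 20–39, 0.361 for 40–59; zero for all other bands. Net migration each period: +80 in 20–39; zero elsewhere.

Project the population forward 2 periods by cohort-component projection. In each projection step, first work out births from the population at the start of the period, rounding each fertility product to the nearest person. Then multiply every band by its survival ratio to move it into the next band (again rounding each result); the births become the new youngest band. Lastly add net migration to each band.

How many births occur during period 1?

Period 1.
Births: 7450 × 0.171 = 1274, 2700 × 0.361 = 975 → 2249
20–39: 2600 × 0.955 = 2483
40–59: 7450 × 0.954 = 7107
60–79: 2700 × 0.969 = 2616
Net migration: 20–39 + 80 → 2563
Giving 2249 / 2563 / 7107 / 2616.

2249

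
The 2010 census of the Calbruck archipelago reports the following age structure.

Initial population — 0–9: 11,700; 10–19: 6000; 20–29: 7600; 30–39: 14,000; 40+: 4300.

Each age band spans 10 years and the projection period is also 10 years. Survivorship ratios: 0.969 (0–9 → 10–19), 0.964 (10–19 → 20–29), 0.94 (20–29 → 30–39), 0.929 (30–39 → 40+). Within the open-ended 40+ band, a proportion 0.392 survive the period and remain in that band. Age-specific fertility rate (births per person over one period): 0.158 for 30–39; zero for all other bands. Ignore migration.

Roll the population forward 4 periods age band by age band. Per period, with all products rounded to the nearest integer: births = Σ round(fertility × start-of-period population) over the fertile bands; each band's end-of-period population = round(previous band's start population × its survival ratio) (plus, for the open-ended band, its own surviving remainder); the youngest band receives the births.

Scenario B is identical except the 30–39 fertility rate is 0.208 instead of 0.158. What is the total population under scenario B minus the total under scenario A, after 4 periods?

1726

Call the groups 1 to 5, youngest first.
[period 1]
Births: 14000 × 0.158 = 2212
Group 2: 11700 × 0.969 = 11337
Group 3: 6000 × 0.964 = 5784
Group 4: 7600 × 0.94 = 7144
Group 5: 14000 × 0.929 + 4300 × 0.392 = 13006 + 1686 = 14692
→ [2212, 11337, 5784, 7144, 14692]
[period 2]
Births: 7144 × 0.158 = 1129
Group 2: 2212 × 0.969 = 2143
Group 3: 11337 × 0.964 = 10929
Group 4: 5784 × 0.94 = 5437
Group 5: 7144 × 0.929 + 14692 × 0.392 = 6637 + 5759 = 12396
→ [1129, 2143, 10929, 5437, 12396]
[period 3]
Births: 5437 × 0.158 = 859
Group 2: 1129 × 0.969 = 1094
Group 3: 2143 × 0.964 = 2066
Group 4: 10929 × 0.94 = 10273
Group 5: 5437 × 0.929 + 12396 × 0.392 = 5051 + 4859 = 9910
→ [859, 1094, 2066, 10273, 9910]
[period 4]
Births: 10273 × 0.158 = 1623
Group 2: 859 × 0.969 = 832
Group 3: 1094 × 0.964 = 1055
Group 4: 2066 × 0.94 = 1942
Group 5: 10273 × 0.929 + 9910 × 0.392 = 9544 + 3885 = 13429
→ [1623, 832, 1055, 1942, 13429]
Scenario A total after 4 periods: 18881
Scenario B projection —
[period 1]
Births: 14000 × 0.208 = 2912
Group 2: 11700 × 0.969 = 11337
Group 3: 6000 × 0.964 = 5784
Group 4: 7600 × 0.94 = 7144
Group 5: 14000 × 0.929 + 4300 × 0.392 = 13006 + 1686 = 14692
→ [2912, 11337, 5784, 7144, 14692]
[period 2]
Births: 7144 × 0.208 = 1486
Group 2: 2912 × 0.969 = 2822
Group 3: 11337 × 0.964 = 10929
Group 4: 5784 × 0.94 = 5437
Group 5: 7144 × 0.929 + 14692 × 0.392 = 6637 + 5759 = 12396
→ [1486, 2822, 10929, 5437, 12396]
[period 3]
Births: 5437 × 0.208 = 1131
Group 2: 1486 × 0.969 = 1440
Group 3: 2822 × 0.964 = 2720
Group 4: 10929 × 0.94 = 10273
Group 5: 5437 × 0.929 + 12396 × 0.392 = 5051 + 4859 = 9910
→ [1131, 1440, 2720, 10273, 9910]
[period 4]
Births: 10273 × 0.208 = 2137
Group 2: 1131 × 0.969 = 1096
Group 3: 1440 × 0.964 = 1388
Group 4: 2720 × 0.94 = 2557
Group 5: 10273 × 0.929 + 9910 × 0.392 = 9544 + 3885 = 13429
→ [2137, 1096, 1388, 2557, 13429]
Scenario B total after 4 periods: 20607
Difference B − A = 20607 − 18881 = 1726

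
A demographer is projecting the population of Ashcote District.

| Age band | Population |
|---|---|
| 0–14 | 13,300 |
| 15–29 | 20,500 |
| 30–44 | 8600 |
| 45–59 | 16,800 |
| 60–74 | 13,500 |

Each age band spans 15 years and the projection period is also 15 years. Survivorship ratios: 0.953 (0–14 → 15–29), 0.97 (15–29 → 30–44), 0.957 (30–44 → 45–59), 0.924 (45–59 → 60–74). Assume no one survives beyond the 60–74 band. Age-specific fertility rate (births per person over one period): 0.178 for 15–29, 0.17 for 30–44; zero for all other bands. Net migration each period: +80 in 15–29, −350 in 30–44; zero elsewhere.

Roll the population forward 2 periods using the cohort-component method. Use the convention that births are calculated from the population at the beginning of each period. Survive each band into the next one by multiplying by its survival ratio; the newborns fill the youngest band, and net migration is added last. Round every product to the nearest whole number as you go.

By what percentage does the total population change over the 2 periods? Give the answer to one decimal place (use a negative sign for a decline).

Call the groups 1 to 5, youngest first.
After projecting period 1:
Births: 20500 * 0.178 = 3649 ; 8600 * 0.17 = 1462 → 5111
Group 2: 13300 * 0.953 = 12675
Group 3: 20500 * 0.97 = 19885
Group 4: 8600 * 0.957 = 8230
Group 5: 16800 * 0.924 = 15523
Net migration: Group 2 + 80 → 12755; Group 3 − 350 → 19535
Population now: 0–14=5111, 15–29=12755, 30–44=19535, 45–59=8230, 60–74=15523
After projecting period 2:
Births: 12755 * 0.178 = 2270 ; 19535 * 0.17 = 3321 → 5591
Group 2: 5111 * 0.953 = 4871
Group 3: 12755 * 0.97 = 12372
Group 4: 19535 * 0.957 = 18695
Group 5: 8230 * 0.924 = 7605
Net migration: Group 2 + 80 → 4951; Group 3 − 350 → 12022
Population now: 0–14=5591, 15–29=4951, 30–44=12022, 45–59=18695, 60–74=7605
Total: 72700 → 48864; change = -23836; percentage change = -32.8%

-32.8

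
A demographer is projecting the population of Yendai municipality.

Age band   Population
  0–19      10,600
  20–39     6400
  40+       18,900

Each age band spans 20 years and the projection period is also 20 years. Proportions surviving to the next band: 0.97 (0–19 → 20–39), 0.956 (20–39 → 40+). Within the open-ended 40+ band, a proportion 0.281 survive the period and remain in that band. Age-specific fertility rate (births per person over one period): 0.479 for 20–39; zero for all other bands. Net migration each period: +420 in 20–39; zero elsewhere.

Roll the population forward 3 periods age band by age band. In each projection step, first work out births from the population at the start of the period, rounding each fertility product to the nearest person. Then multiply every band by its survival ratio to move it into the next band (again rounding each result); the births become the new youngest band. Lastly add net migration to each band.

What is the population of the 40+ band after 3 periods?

Let group 1 be 0–19 through group 3 = 40+.
— Period 1 —
Births: 6400 × 0.479 = 3066
Group 2: 10600 × 0.97 = 10282
Group 3: 6400 × 0.956 + 18900 × 0.281 = 6118 + 5311 = 11429
Net migration: Group 2 + 420 → 10702
Giving 3066 / 10702 / 11429.
— Period 2 —
Births: 10702 × 0.479 = 5126
Group 2: 3066 × 0.97 = 2974
Group 3: 10702 × 0.956 + 11429 × 0.281 = 10231 + 3212 = 13443
Net migration: Group 2 + 420 → 3394
Giving 5126 / 3394 / 13443.
— Period 3 —
Births: 3394 × 0.479 = 1626
Group 2: 5126 × 0.97 = 4972
Group 3: 3394 × 0.956 + 13443 × 0.281 = 3245 + 3777 = 7022
Net migration: Group 2 + 420 → 5392
Giving 1626 / 5392 / 7022.

7022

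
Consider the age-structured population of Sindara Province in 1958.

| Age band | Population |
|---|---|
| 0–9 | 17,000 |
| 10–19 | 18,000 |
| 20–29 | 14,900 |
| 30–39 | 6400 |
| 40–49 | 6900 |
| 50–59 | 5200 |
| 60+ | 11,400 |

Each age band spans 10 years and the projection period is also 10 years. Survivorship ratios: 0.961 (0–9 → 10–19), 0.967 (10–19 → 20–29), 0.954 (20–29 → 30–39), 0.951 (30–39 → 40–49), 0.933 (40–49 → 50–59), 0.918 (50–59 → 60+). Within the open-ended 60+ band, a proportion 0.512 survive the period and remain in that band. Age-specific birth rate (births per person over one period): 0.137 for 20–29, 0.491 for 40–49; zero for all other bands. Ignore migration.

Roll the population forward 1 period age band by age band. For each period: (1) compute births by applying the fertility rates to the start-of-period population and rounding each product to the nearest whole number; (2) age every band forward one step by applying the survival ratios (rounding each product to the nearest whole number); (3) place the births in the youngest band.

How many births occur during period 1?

(Groups numbered youngest = 1 to oldest = 7.)
[period 1]
Births: 14900 × 0.137 = 2041, 6900 × 0.491 = 3388 ⇒ total 5429
Group 2: 17000 × 0.961 = 16337
Group 3: 18000 × 0.967 = 17406
Group 4: 14900 × 0.954 = 14215
Group 5: 6400 × 0.951 = 6086
Group 6: 6900 × 0.933 = 6438
Group 7: 5200 × 0.918 + 11400 × 0.512 = 4774 + 5837 = 10611
Giving 5429 / 16337 / 17406 / 14215 / 6086 / 6438 / 10611.

5429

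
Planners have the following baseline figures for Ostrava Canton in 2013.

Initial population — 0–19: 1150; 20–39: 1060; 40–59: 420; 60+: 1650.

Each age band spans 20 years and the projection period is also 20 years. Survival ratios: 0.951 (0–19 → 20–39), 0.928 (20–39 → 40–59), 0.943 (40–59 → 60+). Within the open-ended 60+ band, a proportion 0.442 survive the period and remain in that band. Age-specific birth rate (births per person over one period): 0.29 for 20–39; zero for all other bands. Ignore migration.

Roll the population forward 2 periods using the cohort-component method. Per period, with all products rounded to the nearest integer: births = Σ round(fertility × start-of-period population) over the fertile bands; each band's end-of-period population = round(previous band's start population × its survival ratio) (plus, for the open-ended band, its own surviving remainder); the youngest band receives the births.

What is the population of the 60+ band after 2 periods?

1425

Let group 1 be 0–19 through group 4 = 60+.
— Period 1 —
Births: 1060 * 0.29 = 307
Group 2: 1150 * 0.951 = 1094
Group 3: 1060 * 0.928 = 984
Group 4: 420 * 0.943 + 1650 * 0.442 = 396 + 729 = 1125
Population now: 0–19=307, 20–39=1094, 40–59=984, 60+=1125
— Period 2 —
Births: 1094 * 0.29 = 317
Group 2: 307 * 0.951 = 292
Group 3: 1094 * 0.928 = 1015
Group 4: 984 * 0.943 + 1125 * 0.442 = 928 + 497 = 1425
Population now: 0–19=317, 20–39=292, 40–59=1015, 60+=1425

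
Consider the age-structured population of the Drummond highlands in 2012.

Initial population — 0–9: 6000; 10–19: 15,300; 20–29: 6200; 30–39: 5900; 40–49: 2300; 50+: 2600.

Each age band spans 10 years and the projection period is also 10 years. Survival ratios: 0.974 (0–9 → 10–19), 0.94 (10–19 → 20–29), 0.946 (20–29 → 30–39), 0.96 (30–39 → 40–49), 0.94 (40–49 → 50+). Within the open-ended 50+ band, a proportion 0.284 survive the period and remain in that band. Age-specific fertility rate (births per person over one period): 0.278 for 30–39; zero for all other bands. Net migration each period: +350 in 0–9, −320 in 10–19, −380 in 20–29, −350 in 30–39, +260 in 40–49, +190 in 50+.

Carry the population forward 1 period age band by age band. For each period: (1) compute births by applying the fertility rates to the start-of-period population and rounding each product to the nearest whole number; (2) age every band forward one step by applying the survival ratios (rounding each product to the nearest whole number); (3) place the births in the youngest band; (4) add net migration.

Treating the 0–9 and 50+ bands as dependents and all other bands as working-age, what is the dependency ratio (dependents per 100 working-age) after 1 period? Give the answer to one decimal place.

— Period 1 —
Births: 5900 × 0.278 = 1640
10–19: 6000 × 0.974 = 5844
20–29: 15300 × 0.94 = 14382
30–39: 6200 × 0.946 = 5865
40–49: 5900 × 0.96 = 5664
50+: 2300 × 0.94 + 2600 × 0.284 = 2162 + 738 = 2900
Net migration: 0–9 + 350 → 1990; 10–19 − 320 → 5524; 20–29 − 380 → 14002; 30–39 − 350 → 5515; 40–49 + 260 → 5924; 50+ + 190 → 3090
Giving 1990 / 5524 / 14002 / 5515 / 5924 / 3090.
Dependents (band 0–9 + band 50+) = 1990 + 3090 = 5080; working-age = 30965; ratio = 5080/30965 × 100 = 16.4

16.4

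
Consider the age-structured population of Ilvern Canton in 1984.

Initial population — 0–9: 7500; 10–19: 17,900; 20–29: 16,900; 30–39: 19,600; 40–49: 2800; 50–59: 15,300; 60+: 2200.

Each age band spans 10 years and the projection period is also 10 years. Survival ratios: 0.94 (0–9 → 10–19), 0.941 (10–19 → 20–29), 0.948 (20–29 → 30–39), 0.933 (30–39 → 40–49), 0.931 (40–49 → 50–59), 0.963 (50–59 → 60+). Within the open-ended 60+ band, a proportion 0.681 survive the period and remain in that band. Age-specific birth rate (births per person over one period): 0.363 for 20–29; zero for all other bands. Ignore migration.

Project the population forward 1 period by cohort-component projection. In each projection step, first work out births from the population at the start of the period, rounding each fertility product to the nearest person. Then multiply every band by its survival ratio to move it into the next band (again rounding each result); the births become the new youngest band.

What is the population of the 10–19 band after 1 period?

Call the bands 1 to 7, youngest first.
— Period 1 —
Births: 16900 × 0.363 = 6135
Band 2: 7500 × 0.94 = 7050
Band 3: 17900 × 0.941 = 16844
Band 4: 16900 × 0.948 = 16021
Band 5: 19600 × 0.933 = 18287
Band 6: 2800 × 0.931 = 2607
Band 7: 15300 × 0.963 + 2200 × 0.681 = 14734 + 1498 = 16232
End of period: [6135, 7050, 16844, 16021, 18287, 2607, 16232]

7050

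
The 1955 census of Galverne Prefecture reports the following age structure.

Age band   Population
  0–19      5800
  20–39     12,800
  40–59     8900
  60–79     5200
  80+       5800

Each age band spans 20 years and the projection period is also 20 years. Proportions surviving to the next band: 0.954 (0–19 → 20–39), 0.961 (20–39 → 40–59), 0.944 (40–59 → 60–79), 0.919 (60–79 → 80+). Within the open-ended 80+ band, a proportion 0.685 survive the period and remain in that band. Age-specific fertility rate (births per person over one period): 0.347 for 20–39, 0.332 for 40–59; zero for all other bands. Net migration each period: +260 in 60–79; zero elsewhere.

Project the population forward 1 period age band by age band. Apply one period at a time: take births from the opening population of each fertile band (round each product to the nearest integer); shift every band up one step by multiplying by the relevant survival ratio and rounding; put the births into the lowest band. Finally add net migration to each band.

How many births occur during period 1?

7397

— Period 1 —
Births: 12800 * 0.347 = 4442 ; 8900 * 0.332 = 2955 ⇒ total 7397
20–39: 5800 * 0.954 = 5533
40–59: 12800 * 0.961 = 12301
60–79: 8900 * 0.944 = 8402
80+: 5200 * 0.919 + 5800 * 0.685 = 4779 + 3973 = 8752
Net migration: 60–79 + 260 → 8662
Population now: 0–19=7397, 20–39=5533, 40–59=12301, 60–79=8662, 80+=8752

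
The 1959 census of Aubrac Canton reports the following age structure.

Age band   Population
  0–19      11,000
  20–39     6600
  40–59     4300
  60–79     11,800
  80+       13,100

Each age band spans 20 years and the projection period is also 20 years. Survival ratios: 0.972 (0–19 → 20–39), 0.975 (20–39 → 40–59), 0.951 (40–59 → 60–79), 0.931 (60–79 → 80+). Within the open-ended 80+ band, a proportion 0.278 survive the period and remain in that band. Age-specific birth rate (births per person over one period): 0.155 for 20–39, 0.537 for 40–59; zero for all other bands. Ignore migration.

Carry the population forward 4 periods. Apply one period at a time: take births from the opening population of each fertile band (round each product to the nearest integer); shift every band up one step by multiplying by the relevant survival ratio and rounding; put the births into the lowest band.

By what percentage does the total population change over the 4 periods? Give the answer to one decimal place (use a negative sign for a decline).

-40.9

Call the bands 1 to 5, youngest first.
— Period 1 —
Births: 6600 × 0.155 = 1023, 4300 × 0.537 = 2309 → 3332
Band 2: 11000 × 0.972 = 10692
Band 3: 6600 × 0.975 = 6435
Band 4: 4300 × 0.951 = 4089
Band 5: 11800 × 0.931 + 13100 × 0.278 = 10986 + 3642 = 14628
Population now: 0–19=3332, 20–39=10692, 40–59=6435, 60–79=4089, 80+=14628
— Period 2 —
Births: 10692 × 0.155 = 1657, 6435 × 0.537 = 3456 → 5113
Band 2: 3332 × 0.972 = 3239
Band 3: 10692 × 0.975 = 10425
Band 4: 6435 × 0.951 = 6120
Band 5: 4089 × 0.931 + 14628 × 0.278 = 3807 + 4067 = 7874
Population now: 0–19=5113, 20–39=3239, 40–59=10425, 60–79=6120, 80+=7874
— Period 3 —
Births: 3239 × 0.155 = 502, 10425 × 0.537 = 5598 → 6100
Band 2: 5113 × 0.972 = 4970
Band 3: 3239 × 0.975 = 3158
Band 4: 10425 × 0.951 = 9914
Band 5: 6120 × 0.931 + 7874 × 0.278 = 5698 + 2189 = 7887
Population now: 0–19=6100, 20–39=4970, 40–59=3158, 60–79=9914, 80+=7887
— Period 4 —
Births: 4970 × 0.155 = 770, 3158 × 0.537 = 1696 → 2466
Band 2: 6100 × 0.972 = 5929
Band 3: 4970 × 0.975 = 4846
Band 4: 3158 × 0.951 = 3003
Band 5: 9914 × 0.931 + 7887 × 0.278 = 9230 + 2193 = 11423
Population now: 0–19=2466, 20–39=5929, 40–59=4846, 60–79=3003, 80+=11423
Total: 46800 → 27667; change = -19133; percentage change = -40.9%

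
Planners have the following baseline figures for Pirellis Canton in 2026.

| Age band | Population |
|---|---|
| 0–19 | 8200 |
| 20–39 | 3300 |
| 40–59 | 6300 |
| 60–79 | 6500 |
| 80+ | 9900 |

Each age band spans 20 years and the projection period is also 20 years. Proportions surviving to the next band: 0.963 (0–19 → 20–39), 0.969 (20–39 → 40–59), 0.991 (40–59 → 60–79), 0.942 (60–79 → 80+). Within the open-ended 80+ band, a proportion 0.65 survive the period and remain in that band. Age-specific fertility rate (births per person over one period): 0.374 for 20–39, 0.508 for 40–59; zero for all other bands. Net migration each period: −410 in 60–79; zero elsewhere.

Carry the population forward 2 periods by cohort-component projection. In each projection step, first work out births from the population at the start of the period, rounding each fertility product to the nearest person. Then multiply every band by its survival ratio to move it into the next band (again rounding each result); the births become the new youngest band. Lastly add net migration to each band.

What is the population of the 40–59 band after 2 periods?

Period 1.
Births: 3300 * 0.374 = 1234 ; 6300 * 0.508 = 3200 → total 4434
20–39: 8200 * 0.963 = 7897
40–59: 3300 * 0.969 = 3198
60–79: 6300 * 0.991 = 6243
80+: 6500 * 0.942 + 9900 * 0.65 = 6123 + 6435 = 12558
Net migration: 60–79 − 410 → 5833
Population now: 0–19=4434, 20–39=7897, 40–59=3198, 60–79=5833, 80+=12558
Period 2.
Births: 7897 * 0.374 = 2953 ; 3198 * 0.508 = 1625 → total 4578
20–39: 4434 * 0.963 = 4270
40–59: 7897 * 0.969 = 7652
60–79: 3198 * 0.991 = 3169
80+: 5833 * 0.942 + 12558 * 0.65 = 5495 + 8163 = 13658
Net migration: 60–79 − 410 → 2759
Population now: 0–19=4578, 20–39=4270, 40–59=7652, 60–79=2759, 80+=13658

7652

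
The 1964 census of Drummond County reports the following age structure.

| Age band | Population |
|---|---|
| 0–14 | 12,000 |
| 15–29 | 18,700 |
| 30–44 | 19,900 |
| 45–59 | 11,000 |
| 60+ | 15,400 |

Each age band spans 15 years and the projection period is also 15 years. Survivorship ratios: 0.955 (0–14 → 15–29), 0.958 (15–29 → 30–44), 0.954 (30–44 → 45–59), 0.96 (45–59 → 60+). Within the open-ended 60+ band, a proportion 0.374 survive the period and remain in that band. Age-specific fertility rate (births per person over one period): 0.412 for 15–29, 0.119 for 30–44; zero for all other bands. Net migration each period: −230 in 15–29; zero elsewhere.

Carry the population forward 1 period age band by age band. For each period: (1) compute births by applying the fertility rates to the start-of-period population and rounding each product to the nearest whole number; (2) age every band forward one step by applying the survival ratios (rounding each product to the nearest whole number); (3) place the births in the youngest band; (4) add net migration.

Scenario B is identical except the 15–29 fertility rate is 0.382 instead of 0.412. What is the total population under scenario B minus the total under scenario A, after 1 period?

Let group 1 be 0–14 through group 5 = 60+.
After projecting period 1:
Births: 18700 * 0.412 = 7704 ; 19900 * 0.119 = 2368 → 10072
Group 2: 12000 * 0.955 = 11460
Group 3: 18700 * 0.958 = 17915
Group 4: 19900 * 0.954 = 18985
Group 5: 11000 * 0.96 + 15400 * 0.374 = 10560 + 5760 = 16320
Net migration: Group 2 − 230 → 11230
→ [10072, 11230, 17915, 18985, 16320]
Scenario A total after 1 period: 74522
Scenario B projection —
After projecting period 1:
Births: 18700 * 0.382 = 7143 ; 19900 * 0.119 = 2368 → 9511
Group 2: 12000 * 0.955 = 11460
Group 3: 18700 * 0.958 = 17915
Group 4: 19900 * 0.954 = 18985
Group 5: 11000 * 0.96 + 15400 * 0.374 = 10560 + 5760 = 16320
Net migration: Group 2 − 230 → 11230
→ [9511, 11230, 17915, 18985, 16320]
Scenario B total after 1 period: 73961
Difference B − A = 73961 − 74522 = -561

-561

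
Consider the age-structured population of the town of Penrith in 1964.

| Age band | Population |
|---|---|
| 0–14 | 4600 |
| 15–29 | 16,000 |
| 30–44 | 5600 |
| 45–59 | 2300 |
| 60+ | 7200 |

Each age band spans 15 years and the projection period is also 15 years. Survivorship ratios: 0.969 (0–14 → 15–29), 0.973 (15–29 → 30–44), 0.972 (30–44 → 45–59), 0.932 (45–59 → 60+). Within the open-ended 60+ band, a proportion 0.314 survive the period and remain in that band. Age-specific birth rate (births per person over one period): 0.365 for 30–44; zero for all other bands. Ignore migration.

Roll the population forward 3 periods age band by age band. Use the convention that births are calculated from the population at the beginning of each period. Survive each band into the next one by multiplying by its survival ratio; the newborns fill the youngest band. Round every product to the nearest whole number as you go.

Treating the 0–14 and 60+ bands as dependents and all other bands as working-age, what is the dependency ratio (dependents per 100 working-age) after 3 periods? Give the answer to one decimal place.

Let band 1 be 0–14 through band 5 = 60+.
Period 1.
Births: 5600 × 0.365 = 2044
Band 2: 4600 × 0.969 = 4457
Band 3: 16000 × 0.973 = 15568
Band 4: 5600 × 0.972 = 5443
Band 5: 2300 × 0.932 + 7200 × 0.314 = 2144 + 2261 = 4405
→ [2044, 4457, 15568, 5443, 4405]
Period 2.
Births: 15568 × 0.365 = 5682
Band 2: 2044 × 0.969 = 1981
Band 3: 4457 × 0.973 = 4337
Band 4: 15568 × 0.972 = 15132
Band 5: 5443 × 0.932 + 4405 × 0.314 = 5073 + 1383 = 6456
→ [5682, 1981, 4337, 15132, 6456]
Period 3.
Births: 4337 × 0.365 = 1583
Band 2: 5682 × 0.969 = 5506
Band 3: 1981 × 0.973 = 1928
Band 4: 4337 × 0.972 = 4216
Band 5: 15132 × 0.932 + 6456 × 0.314 = 14103 + 2027 = 16130
→ [1583, 5506, 1928, 4216, 16130]
Dependents (band 0–14 + band 60+) = 1583 + 16130 = 17713; working-age = 11650; ratio = 17713/11650 × 100 = 152.0

152.0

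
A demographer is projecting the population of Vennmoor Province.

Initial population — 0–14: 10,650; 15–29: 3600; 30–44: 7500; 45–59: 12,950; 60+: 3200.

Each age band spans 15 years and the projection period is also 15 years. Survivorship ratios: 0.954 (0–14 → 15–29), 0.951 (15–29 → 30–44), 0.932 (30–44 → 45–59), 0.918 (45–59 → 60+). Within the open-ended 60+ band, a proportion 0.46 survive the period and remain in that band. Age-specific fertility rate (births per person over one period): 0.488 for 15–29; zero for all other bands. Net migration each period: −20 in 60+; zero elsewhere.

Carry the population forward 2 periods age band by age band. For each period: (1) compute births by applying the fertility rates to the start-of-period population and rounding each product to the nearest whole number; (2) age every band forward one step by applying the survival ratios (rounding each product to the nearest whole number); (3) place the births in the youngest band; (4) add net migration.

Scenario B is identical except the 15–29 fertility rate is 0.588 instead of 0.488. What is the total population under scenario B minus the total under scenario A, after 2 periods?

1360

Numbering the bands 1..5 from youngest to oldest:
Period 1:
Births: 3600 * 0.488 = 1757
Band 2: 10650 * 0.954 = 10160
Band 3: 3600 * 0.951 = 3424
Band 4: 7500 * 0.932 = 6990
Band 5: 12950 * 0.918 + 3200 * 0.46 = 11888 + 1472 = 13360
Net migration: Band 5 − 20 → 13340
Giving 1757 / 10160 / 3424 / 6990 / 13340.
Period 2:
Births: 10160 * 0.488 = 4958
Band 2: 1757 * 0.954 = 1676
Band 3: 10160 * 0.951 = 9662
Band 4: 3424 * 0.932 = 3191
Band 5: 6990 * 0.918 + 13340 * 0.46 = 6417 + 6136 = 12553
Net migration: Band 5 − 20 → 12533
Giving 4958 / 1676 / 9662 / 3191 / 12533.
Scenario A total after 2 periods: 32020
Scenario B projection —
Period 1:
Births: 3600 * 0.588 = 2117
Band 2: 10650 * 0.954 = 10160
Band 3: 3600 * 0.951 = 3424
Band 4: 7500 * 0.932 = 6990
Band 5: 12950 * 0.918 + 3200 * 0.46 = 11888 + 1472 = 13360
Net migration: Band 5 − 20 → 13340
Giving 2117 / 10160 / 3424 / 6990 / 13340.
Period 2:
Births: 10160 * 0.588 = 5974
Band 2: 2117 * 0.954 = 2020
Band 3: 10160 * 0.951 = 9662
Band 4: 3424 * 0.932 = 3191
Band 5: 6990 * 0.918 + 13340 * 0.46 = 6417 + 6136 = 12553
Net migration: Band 5 − 20 → 12533
Giving 5974 / 2020 / 9662 / 3191 / 12533.
Scenario B total after 2 periods: 33380
Difference B − A = 33380 − 32020 = 1360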